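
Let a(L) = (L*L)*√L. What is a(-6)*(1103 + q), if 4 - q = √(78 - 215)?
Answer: 36*√822 + 39852*I*√6 ≈ 1032.1 + 97617.0*I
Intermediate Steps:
q = 4 - I*√137 (q = 4 - √(78 - 215) = 4 - √(-137) = 4 - I*√137 ≈ 4.0 - 11.705*I)
a(L) = L^(5/2) (a(L) = L²*√L = L^(5/2))
a(-6)*(1103 + q) = (-6)^(5/2)*(1103 + (4 - I*√137)) = (36*I*√6)*(1107 - I*√137) = 36*I*√6*(1107 - I*√137)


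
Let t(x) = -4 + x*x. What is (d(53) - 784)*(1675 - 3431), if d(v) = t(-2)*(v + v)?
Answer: 1376704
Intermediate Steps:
t(x) = -4 + x²
d(v) = 0 (d(v) = (-4 + (-2)²)*(v + v) = (-4 + 4)*(2*v) = 0*(2*v) = 0)
(d(53) - 784)*(1675 - 3431) = (0 - 784)*(1675 - 3431) = -784*(-1756) = 1376704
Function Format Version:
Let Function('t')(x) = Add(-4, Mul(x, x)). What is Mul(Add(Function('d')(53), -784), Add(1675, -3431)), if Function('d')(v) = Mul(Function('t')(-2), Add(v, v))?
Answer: 1376704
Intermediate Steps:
Function('t')(x) = Add(-4, Pow(x, 2))
Function('d')(v) = 0 (Function('d')(v) = Mul(Add(-4, Pow(-2, 2)), Add(v, v)) = Mul(Add(-4, 4), Mul(2, v)) = Mul(0, Mul(2, v)) = 0)
Mul(Add(Function('d')(53), -784), Add(1675, -3431)) = Mul(Add(0, -784), Add(1675, -3431)) = Mul(-784, -1756) = 1376704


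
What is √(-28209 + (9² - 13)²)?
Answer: I*√23585 ≈ 153.57*I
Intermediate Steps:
√(-28209 + (9² - 13)²) = √(-28209 + (81 - 13)²) = √(-28209 + 68²) = √(-28209 + 4624) = √(-23585) = I*√23585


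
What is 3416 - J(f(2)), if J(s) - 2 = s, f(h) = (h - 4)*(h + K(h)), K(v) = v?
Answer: 3422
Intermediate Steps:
f(h) = 2*h*(-4 + h) (f(h) = (h - 4)*(h + h) = (-4 + h)*(2*h) = 2*h*(-4 + h))
J(s) = 2 + s
3416 - J(f(2)) = 3416 - (2 + 2*2*(-4 + 2)) = 3416 - (2 + 2*2*(-2)) = 3416 - (2 - 8) = 3416 - 1*(-6) = 3416 + 6 = 3422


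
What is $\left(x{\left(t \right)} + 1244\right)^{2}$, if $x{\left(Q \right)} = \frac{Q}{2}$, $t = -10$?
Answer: $1535121$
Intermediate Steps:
$x{\left(Q \right)} = \frac{Q}{2}$ ($x{\left(Q \right)} = Q \frac{1}{2} = \frac{Q}{2}$)
$\left(x{\left(t \right)} + 1244\right)^{2} = \left(\frac{1}{2} \left(-10\right) + 1244\right)^{2} = \left(-5 + 1244\right)^{2} = 1239^{2} = 1535121$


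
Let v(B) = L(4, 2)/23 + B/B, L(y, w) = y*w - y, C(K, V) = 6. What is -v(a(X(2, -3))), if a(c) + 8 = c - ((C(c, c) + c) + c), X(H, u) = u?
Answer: -27/23 ≈ -1.1739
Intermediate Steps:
L(y, w) = -y + w*y (L(y, w) = w*y - y = -y + w*y)
a(c) = -14 - c (a(c) = -8 + (c - ((6 + c) + c)) = -8 + (c - (6 + 2*c)) = -8 + (c + (-6 - 2*c)) = -8 + (-6 - c) = -14 - c)
v(B) = 27/23 (v(B) = (4*(-1 + 2))/23 + B/B = (4*1)*(1/23) + 1 = 4*(1/23) + 1 = 4/23 + 1 = 27/23)
-v(a(X(2, -3))) = -1*27/23 = -27/23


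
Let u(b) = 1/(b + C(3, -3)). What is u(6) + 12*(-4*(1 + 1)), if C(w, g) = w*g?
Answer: -289/3 ≈ -96.333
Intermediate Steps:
C(w, g) = g*w
u(b) = 1/(-9 + b) (u(b) = 1/(b - 3*3) = 1/(b - 9) = 1/(-9 + b))
u(6) + 12*(-4*(1 + 1)) = 1/(-9 + 6) + 12*(-4*(1 + 1)) = 1/(-3) + 12*(-4*2) = -1/3 + 12*(-8) = -1/3 - 96 = -289/3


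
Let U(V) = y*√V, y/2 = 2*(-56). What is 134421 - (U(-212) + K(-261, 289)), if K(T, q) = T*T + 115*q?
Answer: 33065 + 448*I*√53 ≈ 33065.0 + 3261.5*I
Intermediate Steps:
y = -224 (y = 2*(2*(-56)) = 2*(-112) = -224)
K(T, q) = T² + 115*q
U(V) = -224*√V
134421 - (U(-212) + K(-261, 289)) = 134421 - (-448*I*√53 + ((-261)² + 115*289)) = 134421 - (-448*I*√53 + (68121 + 33235)) = 134421 - (-448*I*√53 + 101356) = 134421 - (101356 - 448*I*√53) = 134421 + (-101356 + 448*I*√53) = 33065 + 448*I*√53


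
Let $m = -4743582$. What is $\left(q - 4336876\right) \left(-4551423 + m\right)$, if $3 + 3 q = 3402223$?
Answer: $29770066800680$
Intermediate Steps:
$q = \frac{3402220}{3}$ ($q = -1 + \frac{1}{3} \cdot 3402223 = -1 + \frac{3402223}{3} = \frac{3402220}{3} \approx 1.1341 \cdot 10^{6}$)
$\left(q - 4336876\right) \left(-4551423 + m\right) = \left(\frac{3402220}{3} - 4336876\right) \left(-4551423 - 4743582\right) = \left(- \frac{9608408}{3}\right) \left(-9295005\right) = 29770066800680$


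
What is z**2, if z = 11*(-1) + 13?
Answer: 4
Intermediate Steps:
z = 2 (z = -11 + 13 = 2)
z**2 = 2**2 = 4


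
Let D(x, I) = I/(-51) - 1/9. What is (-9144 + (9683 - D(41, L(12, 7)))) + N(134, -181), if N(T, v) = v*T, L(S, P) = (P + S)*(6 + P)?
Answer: -3627637/153 ≈ -23710.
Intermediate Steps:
L(S, P) = (6 + P)*(P + S)
D(x, I) = -⅑ - I/51 (D(x, I) = I*(-1/51) - 1*⅑ = -I/51 - ⅑ = -⅑ - I/51)
N(T, v) = T*v
(-9144 + (9683 - D(41, L(12, 7)))) + N(134, -181) = (-9144 + (9683 - (-⅑ - (7² + 6*7 + 6*12 + 7*12)/51))) + 134*(-181) = (-9144 + (9683 - (-⅑ - (49 + 42 + 72 + 84)/51))) - 24254 = (-9144 + (9683 - (-⅑ - 1/51*247))) - 24254 = (-9144 + (9683 - (-⅑ - 247/51))) - 24254 = (-9144 + (9683 - 1*(-758/153))) - 24254 = (-9144 + (9683 + 758/153)) - 24254 = (-9144 + 1482257/153) - 24254 = 83225/153 - 24254 = -3627637/153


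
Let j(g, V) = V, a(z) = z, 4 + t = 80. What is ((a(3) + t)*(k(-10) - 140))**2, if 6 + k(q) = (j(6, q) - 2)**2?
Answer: 24964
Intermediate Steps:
t = 76 (t = -4 + 80 = 76)
k(q) = -6 + (-2 + q)**2 (k(q) = -6 + (q - 2)**2 = -6 + (-2 + q)**2)
((a(3) + t)*(k(-10) - 140))**2 = ((3 + 76)*((-6 + (-2 - 10)**2) - 140))**2 = (79*((-6 + (-12)**2) - 140))**2 = (79*((-6 + 144) - 140))**2 = (79*(138 - 140))**2 = (79*(-2))**2 = (-158)**2 = 24964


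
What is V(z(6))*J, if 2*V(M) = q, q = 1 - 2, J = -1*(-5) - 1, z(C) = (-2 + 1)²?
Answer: -2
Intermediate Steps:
z(C) = 1 (z(C) = (-1)² = 1)
J = 4 (J = 5 - 1 = 4)
q = -1
V(M) = -½ (V(M) = (½)*(-1) = -½)
V(z(6))*J = -½*4 = -2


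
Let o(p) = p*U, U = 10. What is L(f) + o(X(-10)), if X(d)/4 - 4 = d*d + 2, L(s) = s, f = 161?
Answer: 4401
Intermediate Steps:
X(d) = 24 + 4*d² (X(d) = 16 + 4*(d*d + 2) = 16 + 4*(d² + 2) = 16 + 4*(2 + d²) = 16 + (8 + 4*d²) = 24 + 4*d²)
o(p) = 10*p (o(p) = p*10 = 10*p)
L(f) + o(X(-10)) = 161 + 10*(24 + 4*(-10)²) = 161 + 10*(24 + 4*100) = 161 + 10*(24 + 400) = 161 + 10*424 = 161 + 4240 = 4401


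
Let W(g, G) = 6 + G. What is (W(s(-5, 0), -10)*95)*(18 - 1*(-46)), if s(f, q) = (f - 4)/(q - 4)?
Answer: -24320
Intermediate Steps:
s(f, q) = (-4 + f)/(-4 + q)
(W(s(-5, 0), -10)*95)*(18 - 1*(-46)) = ((6 - 10)*95)*(18 - 1*(-46)) = (-4*95)*(18 + 46) = -380*64 = -24320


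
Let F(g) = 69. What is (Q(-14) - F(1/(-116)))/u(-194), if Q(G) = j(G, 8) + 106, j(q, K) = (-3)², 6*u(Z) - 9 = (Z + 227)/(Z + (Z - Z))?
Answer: 17848/571 ≈ 31.257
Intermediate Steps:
u(Z) = 3/2 + (227 + Z)/(6*Z) (u(Z) = 3/2 + ((Z + 227)/(Z + (Z - Z)))/6 = 3/2 + ((227 + Z)/(Z + 0))/6 = 3/2 + ((227 + Z)/Z)/6 = 3/2 + (227 + Z)/(6*Z))
j(q, K) = 9
Q(G) = 115 (Q(G) = 9 + 106 = 115)
(Q(-14) - F(1/(-116)))/u(-194) = (115 - 1*69)/(((⅙)*(227 + 10*(-194))/(-194))) = (115 - 69)/(((⅙)*(-1/194)*(227 - 1940))) = 46/(((⅙)*(-1/194)*(-1713))) = 46/(571/388) = 46*(388/571) = 17848/571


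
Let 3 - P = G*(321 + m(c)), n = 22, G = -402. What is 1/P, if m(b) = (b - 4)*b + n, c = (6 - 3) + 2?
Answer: 1/139899 ≈ 7.1480e-6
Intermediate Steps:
c = 5 (c = 3 + 2 = 5)
m(b) = 22 + b*(-4 + b) (m(b) = (b - 4)*b + 22 = (-4 + b)*b + 22 = b*(-4 + b) + 22 = 22 + b*(-4 + b))
P = 139899 (P = 3 - (-402)*(321 + (22 + 5² - 4*5)) = 3 - (-402)*(321 + (22 + 25 - 20)) = 3 - (-402)*(321 + 27) = 3 - (-402)*348 = 3 - 1*(-139896) = 3 + 139896 = 139899)
1/P = 1/139899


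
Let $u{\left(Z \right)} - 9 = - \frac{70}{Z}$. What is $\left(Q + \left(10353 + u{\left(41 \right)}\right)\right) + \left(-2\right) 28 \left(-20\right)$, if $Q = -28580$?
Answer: $- \frac{701088}{41} \approx -17100.0$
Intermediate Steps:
$u{\left(Z \right)} = 9 - \frac{70}{Z}$
$\left(Q + \left(10353 + u{\left(41 \right)}\right)\right) + \left(-2\right) 28 \left(-20\right) = \left(-28580 + \left(10353 + \left(9 - \frac{70}{41}\right)\right)\right) + \left(-2\right) 28 \left(-20\right) = \left(-28580 + \left(10353 + \left(9 - \frac{70}{41}\right)\right)\right) - -1120 = \left(-28580 + \left(10353 + \left(9 - \frac{70}{41}\right)\right)\right) + 1120 = \left(-28580 + \left(10353 + \frac{299}{41}\right)\right) + 1120 = \left(-28580 + \frac{424772}{41}\right) + 1120 = - \frac{747008}{41} + 1120 = - \frac{701088}{41}$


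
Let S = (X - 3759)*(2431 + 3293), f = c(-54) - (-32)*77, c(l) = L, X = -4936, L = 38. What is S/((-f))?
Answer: 2765010/139 ≈ 19892.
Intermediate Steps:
c(l) = 38
f = 2502 (f = 38 - (-32)*77 = 38 - 1*(-2464) = 38 + 2464 = 2502)
S = -49770180 (S = (-4936 - 3759)*(2431 + 3293) = -8695*5724 = -49770180)
S/((-f)) = -49770180/((-1*2502)) = -49770180/(-2502) = -49770180*(-1/2502) = 2765010/139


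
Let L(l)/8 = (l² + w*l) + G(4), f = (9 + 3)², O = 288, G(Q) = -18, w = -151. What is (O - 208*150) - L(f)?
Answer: -22704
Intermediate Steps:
f = 144 (f = 12² = 144)
L(l) = -144 - 1208*l + 8*l² (L(l) = 8*((l² - 151*l) - 18) = 8*(-18 + l² - 151*l) = -144 - 1208*l + 8*l²)
(O - 208*150) - L(f) = (288 - 208*150) - (-144 - 1208*144 + 8*144²) = (288 - 31200) - (-144 - 173952 + 8*20736) = -30912 - (-144 - 173952 + 165888) = -30912 - 1*(-8208) = -30912 + 8208 = -22704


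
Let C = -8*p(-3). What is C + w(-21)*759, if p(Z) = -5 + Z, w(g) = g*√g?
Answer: 64 - 15939*I*√21 ≈ 64.0 - 73042.0*I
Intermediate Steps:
w(g) = g^(3/2)
C = 64 (C = -8*(-5 - 3) = -8*(-8) = 64)
C + w(-21)*759 = 64 + (-21)^(3/2)*759 = 64 - 21*I*√21*759 = 64 - 15939*I*√21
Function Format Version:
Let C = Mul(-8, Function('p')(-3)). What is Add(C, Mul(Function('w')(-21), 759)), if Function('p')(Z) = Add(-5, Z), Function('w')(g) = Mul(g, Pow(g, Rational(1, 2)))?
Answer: Add(64, Mul(-15939, I, Pow(21, Rational(1, 2)))) ≈ Add(64.000, Mul(-73042., I))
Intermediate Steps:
Function('w')(g) = Pow(g, Rational(3, 2))
C = 64 (C = Mul(-8, Add(-5, -3)) = Mul(-8, -8) = 64)
Add(C, Mul(Function('w')(-21), 759)) = Add(64, Mul(Pow(-21, Rational(3, 2)), 759)) = Add(64, Mul(Mul(-21, I, Pow(21, Rational(1, 2))), 759)) = Add(64, Mul(-15939, I, Pow(21, Rational(1, 2))))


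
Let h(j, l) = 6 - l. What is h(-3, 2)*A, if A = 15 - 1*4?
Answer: 44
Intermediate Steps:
A = 11 (A = 15 - 4 = 11)
h(-3, 2)*A = (6 - 1*2)*11 = (6 - 2)*11 = 4*11 = 44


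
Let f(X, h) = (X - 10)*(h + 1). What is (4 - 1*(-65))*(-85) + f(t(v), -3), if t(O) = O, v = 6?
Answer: -5857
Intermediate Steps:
f(X, h) = (1 + h)*(-10 + X) (f(X, h) = (-10 + X)*(1 + h) = (1 + h)*(-10 + X))
(4 - 1*(-65))*(-85) + f(t(v), -3) = (4 - 1*(-65))*(-85) + (-10 + 6 - 10*(-3) + 6*(-3)) = (4 + 65)*(-85) + (-10 + 6 + 30 - 18) = 69*(-85) + 8 = -5865 + 8 = -5857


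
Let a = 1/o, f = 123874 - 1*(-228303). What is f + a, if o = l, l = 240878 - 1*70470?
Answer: 60013778217/170408 ≈ 3.5218e+5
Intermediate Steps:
l = 170408 (l = 240878 - 70470 = 170408)
o = 170408
f = 352177 (f = 123874 + 228303 = 352177)
a = 1/170408 ≈ 5.8683e-6
f + a = 352177 + 1/170408 = 60013778217/170408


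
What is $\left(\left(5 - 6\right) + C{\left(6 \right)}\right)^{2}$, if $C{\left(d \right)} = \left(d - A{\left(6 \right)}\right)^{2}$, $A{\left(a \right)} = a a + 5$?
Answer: $1498176$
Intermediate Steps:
$A{\left(a \right)} = 5 + a^{2}$ ($A{\left(a \right)} = a^{2} + 5 = 5 + a^{2}$)
$C{\left(d \right)} = \left(-41 + d\right)^{2}$ ($C{\left(d \right)} = \left(d + \left(0 - \left(5 + 6^{2}\right)\right)\right)^{2} = \left(d + \left(0 - \left(5 + 36\right)\right)\right)^{2} = \left(d + \left(0 - 41\right)\right)^{2} = \left(d - 41\right)^{2} = \left(-41 + d\right)^{2}$)
$\left(\left(5 - 6\right) + C{\left(6 \right)}\right)^{2} = \left(\left(5 - 6\right) + \left(-41 + 6\right)^{2}\right)^{2} = \left(\left(5 - 6\right) + \left(-35\right)^{2}\right)^{2} = \left(-1 + 1225\right)^{2} = 1224^{2} = 1498176$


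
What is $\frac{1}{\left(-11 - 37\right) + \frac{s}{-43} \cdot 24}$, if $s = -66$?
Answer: $- \frac{43}{480} \approx -0.089583$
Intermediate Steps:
$\frac{1}{\left(-11 - 37\right) + \frac{s}{-43} \cdot 24} = \frac{1}{\left(-11 - 37\right) + - \frac{66}{-43} \cdot 24} = \frac{1}{-48 + \left(-66\right) \left(- \frac{1}{43}\right) 24} = \frac{1}{-48 + \frac{66}{43} \cdot 24} = \frac{1}{-48 + \frac{1584}{43}} = \frac{1}{- \frac{480}{43}} = - \frac{43}{480}$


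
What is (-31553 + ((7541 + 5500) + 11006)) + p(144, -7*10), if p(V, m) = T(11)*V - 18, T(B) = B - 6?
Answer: -6804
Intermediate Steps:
T(B) = -6 + B
p(V, m) = -18 + 5*V (p(V, m) = (-6 + 11)*V - 18 = 5*V - 18 = -18 + 5*V)
(-31553 + ((7541 + 5500) + 11006)) + p(144, -7*10) = (-31553 + ((7541 + 5500) + 11006)) + (-18 + 5*144) = (-31553 + (13041 + 11006)) + (-18 + 720) = (-31553 + 24047) + 702 = -7506 + 702 = -6804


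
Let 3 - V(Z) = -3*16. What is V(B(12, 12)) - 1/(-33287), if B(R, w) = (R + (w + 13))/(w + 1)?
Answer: 1697638/33287 ≈ 51.000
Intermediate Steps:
B(R, w) = (13 + R + w)/(1 + w) (B(R, w) = (R + (13 + w))/(1 + w) = (13 + R + w)/(1 + w))
V(Z) = 51 (V(Z) = 3 - (-3)*16 = 3 - 1*(-48) = 3 + 48 = 51)
V(B(12, 12)) - 1/(-33287) = 51 - 1/(-33287) = 51 - 1*(-1/33287) = 51 + 1/33287 = 1697638/33287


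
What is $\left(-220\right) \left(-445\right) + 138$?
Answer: $98038$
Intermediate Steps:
$\left(-220\right) \left(-445\right) + 138 = 97900 + 138 = 98038$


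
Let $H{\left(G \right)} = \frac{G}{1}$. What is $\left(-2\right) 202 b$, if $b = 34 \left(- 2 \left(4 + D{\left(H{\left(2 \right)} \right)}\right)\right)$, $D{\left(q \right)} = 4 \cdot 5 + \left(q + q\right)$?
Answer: $769216$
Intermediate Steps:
$H{\left(G \right)} = G$ ($H{\left(G \right)} = G 1 = G$)
$D{\left(q \right)} = 20 + 2 q$
$b = -1904$ ($b = 34 \left(- 2 \left(4 + \left(20 + 2 \cdot 2\right)\right)\right) = 34 \left(- 2 \left(4 + \left(20 + 4\right)\right)\right) = 34 \left(- 2 \left(4 + 24\right)\right) = 34 \left(\left(-2\right) 28\right) = 34 \left(-56\right) = -1904$)
$\left(-2\right) 202 b = \left(-2\right) 202 \left(-1904\right) = \left(-404\right) \left(-1904\right) = 769216$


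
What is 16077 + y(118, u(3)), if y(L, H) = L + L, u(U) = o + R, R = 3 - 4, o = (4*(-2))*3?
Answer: 16313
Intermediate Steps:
o = -24 (o = -8*3 = -24)
R = -1
u(U) = -25 (u(U) = -24 - 1 = -25)
y(L, H) = 2*L
16077 + y(118, u(3)) = 16077 + 2*118 = 16077 + 236 = 16313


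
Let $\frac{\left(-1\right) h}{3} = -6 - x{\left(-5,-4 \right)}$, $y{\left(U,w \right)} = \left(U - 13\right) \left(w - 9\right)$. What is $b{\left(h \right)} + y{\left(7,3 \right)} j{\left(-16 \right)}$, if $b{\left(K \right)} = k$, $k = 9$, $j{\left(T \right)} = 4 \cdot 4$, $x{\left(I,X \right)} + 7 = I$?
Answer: $585$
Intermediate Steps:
$y{\left(U,w \right)} = \left(-13 + U\right) \left(-9 + w\right)$
$x{\left(I,X \right)} = -7 + I$
$j{\left(T \right)} = 16$
$h = -18$ ($h = - 3 \left(-6 - \left(-7 - 5\right)\right) = - 3 \left(-6 - -12\right) = - 3 \left(-6 + 12\right) = \left(-3\right) 6 = -18$)
$b{\left(K \right)} = 9$
$b{\left(h \right)} + y{\left(7,3 \right)} j{\left(-16 \right)} = 9 + \left(117 - 39 - 63 + 7 \cdot 3\right) 16 = 9 + \left(117 - 39 - 63 + 21\right) 16 = 9 + 36 \cdot 16 = 9 + 576 = 585$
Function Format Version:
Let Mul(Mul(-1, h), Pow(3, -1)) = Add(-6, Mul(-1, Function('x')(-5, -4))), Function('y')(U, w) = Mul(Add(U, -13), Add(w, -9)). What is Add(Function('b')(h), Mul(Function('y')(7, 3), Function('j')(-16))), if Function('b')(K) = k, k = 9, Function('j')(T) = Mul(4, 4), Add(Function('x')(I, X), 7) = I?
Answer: 585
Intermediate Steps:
Function('y')(U, w) = Mul(Add(-13, U), Add(-9, w))
Function('x')(I, X) = Add(-7, I)
Function('j')(T) = 16
h = -18 (h = Mul(-3, Add(-6, Mul(-1, Add(-7, -5)))) = Mul(-3, Add(-6, Mul(-1, -12))) = Mul(-3, Add(-6, 12)) = Mul(-3, 6) = -18)
Function('b')(K) = 9
Add(Function('b')(h), Mul(Function('y')(7, 3), Function('j')(-16))) = Add(9, Mul(Add(117, Mul(-13, 3), Mul(-9, 7), Mul(7, 3)), 16)) = Add(9, Mul(Add(117, -39, -63, 21), 16)) = Add(9, Mul(36, 16)) = Add(9, 576) = 585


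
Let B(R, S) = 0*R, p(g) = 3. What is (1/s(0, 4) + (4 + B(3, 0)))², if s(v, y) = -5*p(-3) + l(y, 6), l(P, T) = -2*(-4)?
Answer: 729/49 ≈ 14.878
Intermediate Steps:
l(P, T) = 8
B(R, S) = 0
s(v, y) = -7 (s(v, y) = -5*3 + 8 = -15 + 8 = -7)
(1/s(0, 4) + (4 + B(3, 0)))² = (1/(-7) + (4 + 0))² = (-⅐ + 4)² = (27/7)² = 729/49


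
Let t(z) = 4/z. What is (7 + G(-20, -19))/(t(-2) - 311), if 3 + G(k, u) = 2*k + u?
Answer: 55/313 ≈ 0.17572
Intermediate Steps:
G(k, u) = -3 + u + 2*k (G(k, u) = -3 + (2*k + u) = -3 + (u + 2*k) = -3 + u + 2*k)
(7 + G(-20, -19))/(t(-2) - 311) = (7 + (-3 - 19 + 2*(-20)))/(4/(-2) - 311) = (7 + (-3 - 19 - 40))/(4*(-1/2) - 311) = (7 - 62)/(-2 - 311) = -55/(-313) = -55*(-1/313) = 55/313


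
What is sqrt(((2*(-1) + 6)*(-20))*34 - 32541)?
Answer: I*sqrt(35261) ≈ 187.78*I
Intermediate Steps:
sqrt(((2*(-1) + 6)*(-20))*34 - 32541) = sqrt(((-2 + 6)*(-20))*34 - 32541) = sqrt((4*(-20))*34 - 32541) = sqrt(-80*34 - 32541) = sqrt(-2720 - 32541) = sqrt(-35261) = I*sqrt(35261)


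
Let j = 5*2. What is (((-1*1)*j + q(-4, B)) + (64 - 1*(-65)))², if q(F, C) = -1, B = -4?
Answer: 13924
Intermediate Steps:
j = 10
(((-1*1)*j + q(-4, B)) + (64 - 1*(-65)))² = ((-1*1*10 - 1) + (64 - 1*(-65)))² = ((-1*10 - 1) + (64 + 65))² = ((-10 - 1) + 129)² = (-11 + 129)² = 118² = 13924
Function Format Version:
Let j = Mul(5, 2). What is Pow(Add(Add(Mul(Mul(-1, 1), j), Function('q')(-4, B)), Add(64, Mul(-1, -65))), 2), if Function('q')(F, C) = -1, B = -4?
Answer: 13924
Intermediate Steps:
j = 10
Pow(Add(Add(Mul(Mul(-1, 1), j), Function('q')(-4, B)), Add(64, Mul(-1, -65))), 2) = Pow(Add(Add(Mul(Mul(-1, 1), 10), -1), Add(64, Mul(-1, -65))), 2) = Pow(Add(Add(Mul(-1, 10), -1), Add(64, 65)), 2) = Pow(Add(Add(-10, -1), 129), 2) = Pow(Add(-11, 129), 2) = Pow(118, 2) = 13924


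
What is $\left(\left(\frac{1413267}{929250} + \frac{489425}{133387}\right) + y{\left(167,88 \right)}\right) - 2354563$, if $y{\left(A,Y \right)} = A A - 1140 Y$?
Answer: $- \frac{100274982291468307}{41316623250} \approx -2.427 \cdot 10^{6}$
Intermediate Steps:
$y{\left(A,Y \right)} = A^{2} - 1140 Y$
$\left(\left(\frac{1413267}{929250} + \frac{489425}{133387}\right) + y{\left(167,88 \right)}\right) - 2354563 = \left(\left(\frac{1413267}{929250} + \frac{489425}{133387}\right) + \left(167^{2} - 100320\right)\right) - 2354563 = \left(\left(1413267 \cdot \frac{1}{929250} + 489425 \cdot \frac{1}{133387}\right) + \left(27889 - 100320\right)\right) - 2354563 = \left(\left(\frac{471089}{309750} + \frac{489425}{133387}\right) - 72431\right) - 2354563 = \left(\frac{214436542193}{41316623250} - 72431\right) - 2354563 = - \frac{2992389902078557}{41316623250} - 2354563 = - \frac{100274982291468307}{41316623250}$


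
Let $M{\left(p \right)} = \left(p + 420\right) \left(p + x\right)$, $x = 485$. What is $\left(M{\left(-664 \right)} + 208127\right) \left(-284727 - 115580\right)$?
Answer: $-100798503521$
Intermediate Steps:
$M{\left(p \right)} = \left(420 + p\right) \left(485 + p\right)$ ($M{\left(p \right)} = \left(p + 420\right) \left(p + 485\right) = \left(420 + p\right) \left(485 + p\right)$)
$\left(M{\left(-664 \right)} + 208127\right) \left(-284727 - 115580\right) = \left(\left(203700 + \left(-664\right)^{2} + 905 \left(-664\right)\right) + 208127\right) \left(-284727 - 115580\right) = \left(\left(203700 + 440896 - 600920\right) + 208127\right) \left(-400307\right) = \left(43676 + 208127\right) \left(-400307\right) = 251803 \left(-400307\right) = -100798503521$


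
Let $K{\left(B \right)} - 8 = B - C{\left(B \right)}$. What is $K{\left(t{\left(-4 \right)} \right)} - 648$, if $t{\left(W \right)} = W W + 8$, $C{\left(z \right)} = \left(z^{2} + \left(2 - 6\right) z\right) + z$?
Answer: $-1120$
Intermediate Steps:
$C{\left(z \right)} = z^{2} - 3 z$ ($C{\left(z \right)} = \left(z^{2} + \left(2 - 6\right) z\right) + z = \left(z^{2} - 4 z\right) + z = z^{2} - 3 z$)
$t{\left(W \right)} = 8 + W^{2}$ ($t{\left(W \right)} = W^{2} + 8 = 8 + W^{2}$)
$K{\left(B \right)} = 8 + B - B \left(-3 + B\right)$ ($K{\left(B \right)} = 8 - \left(- B + B \left(-3 + B\right)\right) = 8 + B - B \left(-3 + B\right)$)
$K{\left(t{\left(-4 \right)} \right)} - 648 = \left(8 + \left(8 + \left(-4\right)^{2}\right) - \left(8 + \left(-4\right)^{2}\right) \left(-3 + \left(8 + \left(-4\right)^{2}\right)\right)\right) - 648 = \left(8 + \left(8 + 16\right) - \left(8 + 16\right) \left(-3 + \left(8 + 16\right)\right)\right) - 648 = \left(8 + 24 - 24 \left(-3 + 24\right)\right) - 648 = \left(8 + 24 - 24 \cdot 21\right) - 648 = \left(8 + 24 - 504\right) - 648 = -472 - 648 = -1120$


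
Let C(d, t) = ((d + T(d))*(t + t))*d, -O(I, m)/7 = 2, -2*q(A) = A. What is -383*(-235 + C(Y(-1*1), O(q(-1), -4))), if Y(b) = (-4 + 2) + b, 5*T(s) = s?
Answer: 1029121/5 ≈ 2.0582e+5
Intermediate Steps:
T(s) = s/5
q(A) = -A/2
O(I, m) = -14 (O(I, m) = -7*2 = -14)
Y(b) = -2 + b
C(d, t) = 12*t*d²/5 (C(d, t) = ((d + d/5)*(t + t))*d = ((6*d/5)*(2*t))*d = (12*d*t/5)*d = 12*t*d²/5)
-383*(-235 + C(Y(-1*1), O(q(-1), -4))) = -383*(-235 + (12/5)*(-14)*(-2 - 1*1)²) = -383*(-235 + (12/5)*(-14)*(-2 - 1)²) = -383*(-235 + (12/5)*(-14)*(-3)²) = -383*(-235 + (12/5)*(-14)*9) = -383*(-235 - 1512/5) = -383*(-2687/5) = 1029121/5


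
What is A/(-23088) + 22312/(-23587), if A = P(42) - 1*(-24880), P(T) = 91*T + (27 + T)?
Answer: -1193761033/544576656 ≈ -2.1921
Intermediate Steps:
P(T) = 27 + 92*T
A = 28771 (A = (27 + 92*42) - 1*(-24880) = (27 + 3864) + 24880 = 3891 + 24880 = 28771)
A/(-23088) + 22312/(-23587) = 28771/(-23088) + 22312/(-23587) = 28771*(-1/23088) + 22312*(-1/23587) = -28771/23088 - 22312/23587 = -1193761033/544576656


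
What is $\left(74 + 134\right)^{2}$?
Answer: $43264$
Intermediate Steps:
$\left(74 + 134\right)^{2} = 208^{2} = 43264$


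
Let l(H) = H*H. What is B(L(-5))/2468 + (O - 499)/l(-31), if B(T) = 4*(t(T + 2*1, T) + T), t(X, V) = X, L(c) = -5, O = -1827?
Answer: -1442830/592937 ≈ -2.4334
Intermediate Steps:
B(T) = 8 + 8*T (B(T) = 4*((T + 2*1) + T) = 4*((T + 2) + T) = 4*((2 + T) + T) = 4*(2 + 2*T) = 8 + 8*T)
l(H) = H²
B(L(-5))/2468 + (O - 499)/l(-31) = (8 + 8*(-5))/2468 + (-1827 - 499)/((-31)²) = (8 - 40)*(1/2468) - 2326/961 = -32*1/2468 - 2326*1/961 = -8/617 - 2326/961 = -1442830/592937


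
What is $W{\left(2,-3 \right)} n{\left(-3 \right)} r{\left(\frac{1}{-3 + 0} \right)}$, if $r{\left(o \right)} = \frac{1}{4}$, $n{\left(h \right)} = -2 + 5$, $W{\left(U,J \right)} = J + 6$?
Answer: $\frac{9}{4} \approx 2.25$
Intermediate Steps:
$W{\left(U,J \right)} = 6 + J$
$n{\left(h \right)} = 3$
$r{\left(o \right)} = \frac{1}{4}$
$W{\left(2,-3 \right)} n{\left(-3 \right)} r{\left(\frac{1}{-3 + 0} \right)} = \left(6 - 3\right) 3 \cdot \frac{1}{4} = 3 \cdot 3 \cdot \frac{1}{4} = 9 \cdot \frac{1}{4} = \frac{9}{4}$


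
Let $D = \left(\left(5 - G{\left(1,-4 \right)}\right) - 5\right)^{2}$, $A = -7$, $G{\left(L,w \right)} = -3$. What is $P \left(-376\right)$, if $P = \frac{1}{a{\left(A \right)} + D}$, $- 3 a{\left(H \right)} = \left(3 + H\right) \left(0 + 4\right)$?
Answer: $- \frac{1128}{43} \approx -26.233$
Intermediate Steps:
$a{\left(H \right)} = -4 - \frac{4 H}{3}$ ($a{\left(H \right)} = - \frac{\left(3 + H\right) \left(0 + 4\right)}{3} = - \frac{\left(3 + H\right) 4}{3} = - \frac{12 + 4 H}{3} = -4 - \frac{4 H}{3}$)
$D = 9$ ($D = \left(\left(5 - -3\right) - 5\right)^{2} = \left(\left(5 + 3\right) - 5\right)^{2} = \left(8 - 5\right)^{2} = 3^{2} = 9$)
$P = \frac{3}{43}$ ($P = \frac{1}{\left(-4 - - \frac{28}{3}\right) + 9} = \frac{1}{\left(-4 + \frac{28}{3}\right) + 9} = \frac{1}{\frac{16}{3} + 9} = \frac{1}{\frac{43}{3}} = \frac{3}{43} \approx 0.069767$)
$P \left(-376\right) = \frac{3}{43} \left(-376\right) = - \frac{1128}{43}$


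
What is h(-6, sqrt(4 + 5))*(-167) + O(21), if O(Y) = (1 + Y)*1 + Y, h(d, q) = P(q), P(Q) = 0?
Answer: 43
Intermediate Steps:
h(d, q) = 0
O(Y) = 1 + 2*Y (O(Y) = (1 + Y) + Y = 1 + 2*Y)
h(-6, sqrt(4 + 5))*(-167) + O(21) = 0*(-167) + (1 + 2*21) = 0 + (1 + 42) = 0 + 43 = 43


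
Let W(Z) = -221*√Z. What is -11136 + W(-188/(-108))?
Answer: -11136 - 221*√141/9 ≈ -11428.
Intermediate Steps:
-11136 + W(-188/(-108)) = -11136 - 221*2*√47*√(-1/(-108)) = -11136 - 221*√141/9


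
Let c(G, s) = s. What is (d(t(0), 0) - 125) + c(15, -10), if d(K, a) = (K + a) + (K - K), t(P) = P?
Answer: -135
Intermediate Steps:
d(K, a) = K + a (d(K, a) = (K + a) + 0 = K + a)
(d(t(0), 0) - 125) + c(15, -10) = ((0 + 0) - 125) - 10 = (0 - 125) - 10 = -125 - 10 = -135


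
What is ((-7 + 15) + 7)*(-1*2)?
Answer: -30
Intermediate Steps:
((-7 + 15) + 7)*(-1*2) = (8 + 7)*(-2) = 15*(-2) = -30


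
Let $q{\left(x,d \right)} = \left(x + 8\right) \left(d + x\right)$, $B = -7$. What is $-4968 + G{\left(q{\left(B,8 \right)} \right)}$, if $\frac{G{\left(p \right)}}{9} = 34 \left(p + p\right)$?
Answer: $-4356$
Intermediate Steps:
$q{\left(x,d \right)} = \left(8 + x\right) \left(d + x\right)$
$G{\left(p \right)} = 612 p$ ($G{\left(p \right)} = 9 \cdot 34 \left(p + p\right) = 9 \cdot 34 \cdot 2 p = 9 \cdot 68 p = 612 p$)
$-4968 + G{\left(q{\left(B,8 \right)} \right)} = -4968 + 612 \left(\left(-7\right)^{2} + 8 \cdot 8 + 8 \left(-7\right) + 8 \left(-7\right)\right) = -4968 + 612 \left(49 + 64 - 56 - 56\right) = -4968 + 612 \cdot 1 = -4968 + 612 = -4356$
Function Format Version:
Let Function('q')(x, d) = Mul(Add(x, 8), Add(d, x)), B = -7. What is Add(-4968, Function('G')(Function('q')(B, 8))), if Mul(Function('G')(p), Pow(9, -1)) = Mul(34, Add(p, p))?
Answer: -4356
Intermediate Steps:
Function('q')(x, d) = Mul(Add(8, x), Add(d, x))
Function('G')(p) = Mul(612, p) (Function('G')(p) = Mul(9, Mul(34, Add(p, p))) = Mul(9, Mul(34, Mul(2, p))) = Mul(9, Mul(68, p)) = Mul(612, p))
Add(-4968, Function('G')(Function('q')(B, 8))) = Add(-4968, Mul(612, Add(Pow(-7, 2), Mul(8, 8), Mul(8, -7), Mul(8, -7)))) = Add(-4968, Mul(612, Add(49, 64, -56, -56))) = Add(-4968, Mul(612, 1)) = Add(-4968, 612) = -4356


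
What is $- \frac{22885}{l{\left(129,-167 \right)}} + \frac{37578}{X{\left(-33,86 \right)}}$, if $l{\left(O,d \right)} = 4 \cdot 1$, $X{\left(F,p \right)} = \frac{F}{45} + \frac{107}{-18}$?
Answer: $- \frac{27281965}{2404} \approx -11349.0$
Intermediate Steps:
$X{\left(F,p \right)} = - \frac{107}{18} + \frac{F}{45}$ ($X{\left(F,p \right)} = F \frac{1}{45} + 107 \left(- \frac{1}{18}\right) = \frac{F}{45} - \frac{107}{18} = - \frac{107}{18} + \frac{F}{45}$)
$l{\left(O,d \right)} = 4$
$- \frac{22885}{l{\left(129,-167 \right)}} + \frac{37578}{X{\left(-33,86 \right)}} = - \frac{22885}{4} + \frac{37578}{- \frac{107}{18} + \frac{1}{45} \left(-33\right)} = \left(-22885\right) \frac{1}{4} + \frac{37578}{- \frac{107}{18} - \frac{11}{15}} = - \frac{22885}{4} + \frac{37578}{- \frac{601}{90}} = - \frac{22885}{4} + 37578 \left(- \frac{90}{601}\right) = - \frac{22885}{4} - \frac{3382020}{601} = - \frac{27281965}{2404}$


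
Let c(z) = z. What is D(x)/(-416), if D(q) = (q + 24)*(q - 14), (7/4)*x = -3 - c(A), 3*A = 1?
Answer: 4843/5733 ≈ 0.84476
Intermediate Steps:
A = 1/3 (A = (1/3)*1 = 1/3 ≈ 0.33333)
x = -40/21 (x = 4*(-3 - 1*1/3)/7 = 4*(-3 - 1/3)/7 = (4/7)*(-10/3) = -40/21 ≈ -1.9048)
D(q) = (-14 + q)*(24 + q) (D(q) = (24 + q)*(-14 + q) = (-14 + q)*(24 + q))
D(x)/(-416) = (-336 + (-40/21)**2 + 10*(-40/21))/(-416) = (-336 + 1600/441 - 400/21)*(-1/416) = -154976/441*(-1/416) = 4843/5733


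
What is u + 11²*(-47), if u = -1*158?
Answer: -5845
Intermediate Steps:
u = -158
u + 11²*(-47) = -158 + 11²*(-47) = -158 + 121*(-47) = -158 - 5687 = -5845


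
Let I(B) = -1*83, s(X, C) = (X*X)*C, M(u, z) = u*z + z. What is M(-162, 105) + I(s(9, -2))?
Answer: -16988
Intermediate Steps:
M(u, z) = z + u*z
s(X, C) = C*X² (s(X, C) = X²*C = C*X²)
I(B) = -83
M(-162, 105) + I(s(9, -2)) = 105*(1 - 162) - 83 = 105*(-161) - 83 = -16905 - 83 = -16988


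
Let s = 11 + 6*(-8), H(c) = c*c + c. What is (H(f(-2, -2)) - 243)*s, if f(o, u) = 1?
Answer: 8917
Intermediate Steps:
H(c) = c + c² (H(c) = c² + c = c + c²)
s = -37 (s = 11 - 48 = -37)
(H(f(-2, -2)) - 243)*s = (1*(1 + 1) - 243)*(-37) = (1*2 - 243)*(-37) = (2 - 243)*(-37) = -241*(-37) = 8917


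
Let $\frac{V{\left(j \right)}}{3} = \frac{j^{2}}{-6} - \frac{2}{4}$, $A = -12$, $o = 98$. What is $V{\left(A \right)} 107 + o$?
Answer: $- \frac{15533}{2} \approx -7766.5$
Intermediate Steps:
$V{\left(j \right)} = - \frac{3}{2} - \frac{j^{2}}{2}$ ($V{\left(j \right)} = 3 \left(\frac{j^{2}}{-6} - \frac{2}{4}\right) = 3 \left(j^{2} \left(- \frac{1}{6}\right) - \frac{1}{2}\right) = 3 \left(- \frac{j^{2}}{6} - \frac{1}{2}\right) = 3 \left(- \frac{1}{2} - \frac{j^{2}}{6}\right) = - \frac{3}{2} - \frac{j^{2}}{2}$)
$V{\left(A \right)} 107 + o = \left(- \frac{3}{2} - \frac{\left(-12\right)^{2}}{2}\right) 107 + 98 = \left(- \frac{3}{2} - 72\right) 107 + 98 = \left(- \frac{147}{2}\right) 107 + 98 = - \frac{15729}{2} + 98 = - \frac{15533}{2}$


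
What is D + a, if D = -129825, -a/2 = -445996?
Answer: 762167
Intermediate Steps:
a = 891992 (a = -2*(-445996) = 891992)
D + a = -129825 + 891992 = 762167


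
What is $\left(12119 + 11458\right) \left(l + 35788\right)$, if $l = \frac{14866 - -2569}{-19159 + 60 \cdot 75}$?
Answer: $\frac{12368467251489}{14659} \approx 8.4375 \cdot 10^{8}$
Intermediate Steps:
$l = - \frac{17435}{14659}$ ($l = \frac{14866 + \left(2592 - 23\right)}{-19159 + 4500} = \frac{14866 + 2569}{-14659} = 17435 \left(- \frac{1}{14659}\right) = - \frac{17435}{14659} \approx -1.1894$)
$\left(12119 + 11458\right) \left(l + 35788\right) = \left(12119 + 11458\right) \left(- \frac{17435}{14659} + 35788\right) = 23577 \cdot \frac{524598857}{14659} = \frac{12368467251489}{14659}$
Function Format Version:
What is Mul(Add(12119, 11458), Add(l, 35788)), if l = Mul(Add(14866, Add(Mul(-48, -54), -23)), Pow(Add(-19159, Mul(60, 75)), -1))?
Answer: Rational(12368467251489, 14659) ≈ 8.4375e+8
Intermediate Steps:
l = Rational(-17435, 14659) (l = Mul(Add(14866, Add(2592, -23)), Pow(Add(-19159, 4500), -1)) = Mul(Add(14866, 2569), Pow(-14659, -1)) = Mul(17435, Rational(-1, 14659)) = Rational(-17435, 14659) ≈ -1.1894)
Mul(Add(12119, 11458), Add(l, 35788)) = Mul(Add(12119, 11458), Add(Rational(-17435, 14659), 35788)) = Mul(23577, Rational(524598857, 14659)) = Rational(12368467251489, 14659)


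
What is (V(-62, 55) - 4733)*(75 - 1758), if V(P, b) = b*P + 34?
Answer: 13647447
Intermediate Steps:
V(P, b) = 34 + P*b (V(P, b) = P*b + 34 = 34 + P*b)
(V(-62, 55) - 4733)*(75 - 1758) = ((34 - 62*55) - 4733)*(75 - 1758) = ((34 - 3410) - 4733)*(-1683) = (-3376 - 4733)*(-1683) = -8109*(-1683) = 13647447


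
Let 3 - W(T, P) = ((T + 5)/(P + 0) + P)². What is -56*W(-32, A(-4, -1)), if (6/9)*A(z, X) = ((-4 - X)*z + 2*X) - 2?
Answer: 10311/2 ≈ 5155.5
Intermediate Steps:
A(z, X) = -3 + 3*X + 3*z*(-4 - X)/2 (A(z, X) = 3*(((-4 - X)*z + 2*X) - 2)/2 = 3*((z*(-4 - X) + 2*X) - 2)/2 = 3*((2*X + z*(-4 - X)) - 2)/2 = 3*(-2 + 2*X + z*(-4 - X))/2 = -3 + 3*X + 3*z*(-4 - X)/2)
W(T, P) = 3 - (P + (5 + T)/P)² (W(T, P) = 3 - ((T + 5)/(P + 0) + P)² = 3 - ((5 + T)/P + P)² = 3 - (P + (5 + T)/P)²)
-56*W(-32, A(-4, -1)) = -56*(3 - (5 - 32 + (-3 - 6*(-4) + 3*(-1) - 3/2*(-1)*(-4))²)²/(-3 - 6*(-4) + 3*(-1) - 3/2*(-1)*(-4))²) = -56*(3 - (5 - 32 + (-3 + 24 - 3 - 6)²)²/(-3 + 24 - 3 - 6)²) = -56*(3 - 1*(5 - 32 + 12²)²/12²) = -56*(3 - 1*1/144*(5 - 32 + 144)²) = -56*(3 - 1*1/144*117²) = -56*(3 - 1*1/144*13689) = -56*(3 - 1521/16) = -56*(-1473/16) = 10311/2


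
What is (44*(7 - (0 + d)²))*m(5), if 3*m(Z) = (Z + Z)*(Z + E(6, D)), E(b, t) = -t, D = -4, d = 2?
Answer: 3960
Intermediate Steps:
m(Z) = 2*Z*(4 + Z)/3 (m(Z) = ((Z + Z)*(Z - 1*(-4)))/3 = ((2*Z)*(Z + 4))/3 = ((2*Z)*(4 + Z))/3 = (2*Z*(4 + Z))/3 = 2*Z*(4 + Z)/3)
(44*(7 - (0 + d)²))*m(5) = (44*(7 - (0 + 2)²))*((⅔)*5*(4 + 5)) = (44*(7 - 1*2²))*((⅔)*5*9) = (44*(7 - 1*4))*30 = (44*(7 - 4))*30 = (44*3)*30 = 132*30 = 3960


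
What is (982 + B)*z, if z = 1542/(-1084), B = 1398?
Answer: -917490/271 ≈ -3385.6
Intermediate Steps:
z = -771/542 (z = 1542*(-1/1084) = -771/542 ≈ -1.4225)
(982 + B)*z = (982 + 1398)*(-771/542) = 2380*(-771/542) = -917490/271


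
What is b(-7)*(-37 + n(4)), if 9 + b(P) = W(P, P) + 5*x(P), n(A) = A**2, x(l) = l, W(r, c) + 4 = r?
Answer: 1155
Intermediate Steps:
W(r, c) = -4 + r
b(P) = -13 + 6*P (b(P) = -9 + ((-4 + P) + 5*P) = -9 + (-4 + 6*P) = -13 + 6*P)
b(-7)*(-37 + n(4)) = (-13 + 6*(-7))*(-37 + 4**2) = (-13 - 42)*(-37 + 16) = -55*(-21) = 1155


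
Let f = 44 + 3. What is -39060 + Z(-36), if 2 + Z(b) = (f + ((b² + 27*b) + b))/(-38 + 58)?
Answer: -156181/4 ≈ -39045.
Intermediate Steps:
f = 47
Z(b) = 7/20 + b²/20 + 7*b/5 (Z(b) = -2 + (47 + ((b² + 27*b) + b))/(-38 + 58) = -2 + (47 + (b² + 28*b))/20 = -2 + (47 + b² + 28*b)*(1/20) = -2 + (47/20 + b²/20 + 7*b/5) = 7/20 + b²/20 + 7*b/5)
-39060 + Z(-36) = -39060 + (7/20 + (1/20)*(-36)² + (7/5)*(-36)) = -39060 + (7/20 + (1/20)*1296 - 252/5) = -39060 + (7/20 + 324/5 - 252/5) = -39060 + 59/4 = -156181/4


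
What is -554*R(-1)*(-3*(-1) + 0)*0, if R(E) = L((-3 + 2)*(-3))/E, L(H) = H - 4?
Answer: 0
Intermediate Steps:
L(H) = -4 + H
R(E) = -1/E (R(E) = (-4 + (-3 + 2)*(-3))/E = (-4 - 1*(-3))/E = (-4 + 3)/E = -1/E)
-554*R(-1)*(-3*(-1) + 0)*0 = -554*(-1/(-1))*(-3*(-1) + 0)*0 = -554*(-1*(-1))*(3 + 0)*0 = -554*1*3*0 = -1662*0 = -554*0 = 0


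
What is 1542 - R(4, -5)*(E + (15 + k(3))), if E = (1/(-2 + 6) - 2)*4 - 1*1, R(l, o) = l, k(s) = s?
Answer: 1502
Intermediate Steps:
E = -8 (E = (1/4 - 2)*4 - 1 = (¼ - 2)*4 - 1 = -7/4*4 - 1 = -7 - 1 = -8)
1542 - R(4, -5)*(E + (15 + k(3))) = 1542 - 4*(-8 + (15 + 3)) = 1542 - 4*(-8 + 18) = 1542 - 4*10 = 1542 - 1*40 = 1542 - 40 = 1502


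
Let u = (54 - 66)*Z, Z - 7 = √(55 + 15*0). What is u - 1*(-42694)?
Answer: 42610 - 12*√55 ≈ 42521.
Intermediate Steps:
Z = 7 + √55 (Z = 7 + √(55 + 15*0) = 7 + √(55 + 0) = 7 + √55 ≈ 14.416)
u = -84 - 12*√55 (u = (54 - 66)*(7 + √55) = -12*(7 + √55) = -84 - 12*√55 ≈ -172.99)
u - 1*(-42694) = (-84 - 12*√55) - 1*(-42694) = (-84 - 12*√55) + 42694 = 42610 - 12*√55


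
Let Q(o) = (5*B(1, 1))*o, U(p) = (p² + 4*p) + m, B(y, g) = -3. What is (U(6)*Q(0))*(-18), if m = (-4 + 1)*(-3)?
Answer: 0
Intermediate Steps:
m = 9 (m = -3*(-3) = 9)
U(p) = 9 + p² + 4*p (U(p) = (p² + 4*p) + 9 = 9 + p² + 4*p)
Q(o) = -15*o (Q(o) = (5*(-3))*o = -15*o)
(U(6)*Q(0))*(-18) = ((9 + 6² + 4*6)*(-15*0))*(-18) = ((9 + 36 + 24)*0)*(-18) = (69*0)*(-18) = 0*(-18) = 0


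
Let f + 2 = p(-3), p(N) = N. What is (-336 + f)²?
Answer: 116281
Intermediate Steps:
f = -5 (f = -2 - 3 = -5)
(-336 + f)² = (-336 - 5)² = (-341)² = 116281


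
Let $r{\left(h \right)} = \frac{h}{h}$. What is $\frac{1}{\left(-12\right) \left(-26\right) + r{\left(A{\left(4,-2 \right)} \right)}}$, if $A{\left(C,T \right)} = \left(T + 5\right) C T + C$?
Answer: $\frac{1}{313} \approx 0.0031949$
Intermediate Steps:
$A{\left(C,T \right)} = C + C T \left(5 + T\right)$ ($A{\left(C,T \right)} = \left(5 + T\right) C T + C = C \left(5 + T\right) T + C = C T \left(5 + T\right) + C = C + C T \left(5 + T\right)$)
$r{\left(h \right)} = 1$
$\frac{1}{\left(-12\right) \left(-26\right) + r{\left(A{\left(4,-2 \right)} \right)}} = \frac{1}{\left(-12\right) \left(-26\right) + 1} = \frac{1}{312 + 1} = \frac{1}{313}$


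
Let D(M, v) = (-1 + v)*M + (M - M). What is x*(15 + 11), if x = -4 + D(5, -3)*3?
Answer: -1664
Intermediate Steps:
D(M, v) = M*(-1 + v) (D(M, v) = M*(-1 + v) + 0 = M*(-1 + v))
x = -64 (x = -4 + (5*(-1 - 3))*3 = -4 + (5*(-4))*3 = -4 - 20*3 = -4 - 60 = -64)
x*(15 + 11) = -64*(15 + 11) = -64*26 = -1664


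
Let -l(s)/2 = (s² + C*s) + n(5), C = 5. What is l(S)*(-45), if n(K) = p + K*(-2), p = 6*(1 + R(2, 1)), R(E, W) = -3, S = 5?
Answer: 2520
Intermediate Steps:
p = -12 (p = 6*(1 - 3) = 6*(-2) = -12)
n(K) = -12 - 2*K (n(K) = -12 + K*(-2) = -12 - 2*K)
l(s) = 44 - 10*s - 2*s² (l(s) = -2*((s² + 5*s) + (-12 - 2*5)) = -2*((s² + 5*s) + (-12 - 10)) = -2*((s² + 5*s) - 22) = -2*(-22 + s² + 5*s) = 44 - 10*s - 2*s²)
l(S)*(-45) = (44 - 10*5 - 2*5²)*(-45) = (44 - 50 - 2*25)*(-45) = (44 - 50 - 50)*(-45) = -56*(-45) = 2520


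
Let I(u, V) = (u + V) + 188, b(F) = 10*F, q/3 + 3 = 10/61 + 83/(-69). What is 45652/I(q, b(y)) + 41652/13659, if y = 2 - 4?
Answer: 73663756351/248939828 ≈ 295.91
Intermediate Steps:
y = -2
q = -17000/1403 (q = -9 + 3*(10/61 + 83/(-69)) = -9 + 3*(10*(1/61) + 83*(-1/69)) = -9 + 3*(10/61 - 83/69) = -9 + 3*(-4373/4209) = -9 - 4373/1403 = -17000/1403 ≈ -12.117)
I(u, V) = 188 + V + u (I(u, V) = (V + u) + 188 = 188 + V + u)
45652/I(q, b(y)) + 41652/13659 = 45652/(188 + 10*(-2) - 17000/1403) + 41652/13659 = 45652/(188 - 20 - 17000/1403) + 41652*(1/13659) = 45652/(218704/1403) + 13884/4553 = 45652*(1403/218704) + 13884/4553 = 16012439/54676 + 13884/4553 = 73663756351/248939828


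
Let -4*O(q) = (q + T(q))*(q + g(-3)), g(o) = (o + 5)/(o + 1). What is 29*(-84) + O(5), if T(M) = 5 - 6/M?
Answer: -12224/5 ≈ -2444.8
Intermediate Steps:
T(M) = 5 - 6/M
g(o) = (5 + o)/(1 + o)
O(q) = -(-1 + q)*(5 + q - 6/q)/4 (O(q) = -(q + (5 - 6/q))*(q + (5 - 3)/(1 - 3))/4 = -(5 + q - 6/q)*(q + 2/(-2))/4 = -(5 + q - 6/q)*(q - ½*2)/4 = -(5 + q - 6/q)*(q - 1)/4 = -(5 + q - 6/q)*(-1 + q)/4 = -(-1 + q)*(5 + q - 6/q)/4)
29*(-84) + O(5) = 29*(-84) + (11/4 - 1*5 - 3/2/5 - ¼*5²) = -2436 + (11/4 - 5 - 3/2*⅕ - ¼*25) = -2436 + (11/4 - 5 - 3/10 - 25/4) = -2436 - 44/5 = -12224/5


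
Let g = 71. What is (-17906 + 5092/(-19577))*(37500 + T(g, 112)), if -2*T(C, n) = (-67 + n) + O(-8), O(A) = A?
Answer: -13139171834201/19577 ≈ -6.7115e+8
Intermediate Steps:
T(C, n) = 75/2 - n/2 (T(C, n) = -((-67 + n) - 8)/2 = -(-75 + n)/2 = 75/2 - n/2)
(-17906 + 5092/(-19577))*(37500 + T(g, 112)) = (-17906 + 5092/(-19577))*(37500 + (75/2 - ½*112)) = (-17906 + 5092*(-1/19577))*(37500 + (75/2 - 56)) = (-17906 - 5092/19577)*(37500 - 37/2) = -350550854/19577*74963/2 = -13139171834201/19577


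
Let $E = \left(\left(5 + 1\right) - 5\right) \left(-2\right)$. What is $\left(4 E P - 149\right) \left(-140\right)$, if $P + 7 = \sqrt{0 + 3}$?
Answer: $13020 + 1120 \sqrt{3} \approx 14960.0$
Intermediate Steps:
$P = -7 + \sqrt{3}$ ($P = -7 + \sqrt{0 + 3} = -7 + \sqrt{3} \approx -5.268$)
$E = -2$ ($E = \left(6 - 5\right) \left(-2\right) = 1 \left(-2\right) = -2$)
$\left(4 E P - 149\right) \left(-140\right) = \left(4 \left(-2\right) \left(-7 + \sqrt{3}\right) - 149\right) \left(-140\right) = \left(- 8 \left(-7 + \sqrt{3}\right) - 149\right) \left(-140\right) = \left(\left(56 - 8 \sqrt{3}\right) - 149\right) \left(-140\right) = \left(-93 - 8 \sqrt{3}\right) \left(-140\right) = 13020 + 1120 \sqrt{3}$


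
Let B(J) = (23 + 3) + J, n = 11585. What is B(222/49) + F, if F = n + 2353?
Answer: 684458/49 ≈ 13969.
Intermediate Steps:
B(J) = 26 + J
F = 13938 (F = 11585 + 2353 = 13938)
B(222/49) + F = (26 + 222/49) + 13938 = 1496/49 + 13938 = 684458/49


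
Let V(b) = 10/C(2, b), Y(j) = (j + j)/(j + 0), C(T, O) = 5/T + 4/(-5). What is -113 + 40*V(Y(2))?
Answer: 2079/17 ≈ 122.29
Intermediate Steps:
C(T, O) = -⅘ + 5/T (C(T, O) = 5/T + 4*(-⅕) = 5/T - ⅘ = -⅘ + 5/T)
Y(j) = 2 (Y(j) = (2*j)/j = 2)
V(b) = 100/17 (V(b) = 10/(-⅘ + 5/2) = 10/(17/10) = 10*(10/17) = 100/17)
-113 + 40*V(Y(2)) = -113 + 40*(100/17) = -113 + 4000/17 = 2079/17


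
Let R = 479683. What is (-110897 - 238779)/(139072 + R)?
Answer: -349676/618755 ≈ -0.56513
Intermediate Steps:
(-110897 - 238779)/(139072 + R) = (-110897 - 238779)/(139072 + 479683) = -349676/618755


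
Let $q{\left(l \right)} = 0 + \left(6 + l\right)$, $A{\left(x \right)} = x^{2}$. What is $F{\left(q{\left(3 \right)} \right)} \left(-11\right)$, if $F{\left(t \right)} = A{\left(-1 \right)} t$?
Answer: $-99$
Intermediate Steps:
$q{\left(l \right)} = 6 + l$
$F{\left(t \right)} = t$ ($F{\left(t \right)} = \left(-1\right)^{2} t = 1 t = t$)
$F{\left(q{\left(3 \right)} \right)} \left(-11\right) = \left(6 + 3\right) \left(-11\right) = 9 \left(-11\right) = -99$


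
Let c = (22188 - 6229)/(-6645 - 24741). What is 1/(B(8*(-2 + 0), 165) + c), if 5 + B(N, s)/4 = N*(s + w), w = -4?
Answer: -31386/324045023 ≈ -9.6857e-5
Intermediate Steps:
B(N, s) = -20 + 4*N*(-4 + s) (B(N, s) = -20 + 4*(N*(s - 4)) = -20 + 4*(N*(-4 + s)) = -20 + 4*N*(-4 + s))
c = -15959/31386 (c = 15959/(-31386) = 15959*(-1/31386) = -15959/31386 ≈ -0.50848)
1/(B(8*(-2 + 0), 165) + c) = 1/((-20 - 128*(-2 + 0) + 4*(8*(-2 + 0))*165) - 15959/31386) = 1/((-20 - 128*(-2) + 4*(8*(-2))*165) - 15959/31386) = 1/((-20 - 16*(-16) + 4*(-16)*165) - 15959/31386) = 1/((-20 + 256 - 10560) - 15959/31386) = 1/(-10324 - 15959/31386) = 1/(-324045023/31386) = -31386/324045023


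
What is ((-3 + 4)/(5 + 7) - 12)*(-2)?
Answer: 143/6 ≈ 23.833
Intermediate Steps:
((-3 + 4)/(5 + 7) - 12)*(-2) = (1/12 - 12)*(-2) = -143/12*(-2) = 143/6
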